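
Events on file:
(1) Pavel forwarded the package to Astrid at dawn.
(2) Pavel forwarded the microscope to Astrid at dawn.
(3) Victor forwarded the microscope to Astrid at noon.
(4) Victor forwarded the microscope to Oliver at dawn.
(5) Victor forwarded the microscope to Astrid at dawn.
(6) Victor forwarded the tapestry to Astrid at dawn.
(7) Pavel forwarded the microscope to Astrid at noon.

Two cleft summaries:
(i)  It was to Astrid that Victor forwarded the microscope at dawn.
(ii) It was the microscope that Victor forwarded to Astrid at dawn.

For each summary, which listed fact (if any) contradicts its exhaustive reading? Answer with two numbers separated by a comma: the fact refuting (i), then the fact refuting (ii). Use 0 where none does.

Summary (i) focuses "Astrid" (the recipient); background Victor as agent and the microscope as thing and at dawn as setting. Fact (4) matches that background with recipient = Oliver — refutes (i).
Summary (ii) focuses "the microscope" (the thing); background Victor as agent and Astrid as recipient and at dawn as setting. Fact (6) matches that background with thing = the tapestry — refutes (ii).

4, 6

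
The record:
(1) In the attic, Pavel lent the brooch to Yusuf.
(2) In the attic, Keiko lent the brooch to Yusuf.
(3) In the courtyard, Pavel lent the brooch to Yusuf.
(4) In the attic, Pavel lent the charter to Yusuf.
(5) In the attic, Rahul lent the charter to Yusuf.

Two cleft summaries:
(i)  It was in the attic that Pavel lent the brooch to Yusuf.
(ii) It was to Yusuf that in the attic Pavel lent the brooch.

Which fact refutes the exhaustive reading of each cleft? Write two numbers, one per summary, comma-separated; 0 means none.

(i): focus "in the attic". Looking for same agent, thing, recipient (Pavel / the brooch / Yusuf) with some other setting — fact (3) has in the courtyard there. Refuted.
(ii): focus "Yusuf". No fact shares same agent, thing, setting (Pavel / the brooch / in the attic) with a different recipient. 0.

3, 0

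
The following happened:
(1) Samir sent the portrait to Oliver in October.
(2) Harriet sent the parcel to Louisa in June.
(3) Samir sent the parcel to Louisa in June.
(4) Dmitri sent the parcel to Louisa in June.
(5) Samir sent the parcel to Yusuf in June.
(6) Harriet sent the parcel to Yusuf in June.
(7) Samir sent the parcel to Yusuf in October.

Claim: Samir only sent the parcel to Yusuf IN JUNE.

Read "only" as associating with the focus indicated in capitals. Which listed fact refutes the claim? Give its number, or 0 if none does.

7

The capitals mark "in June" as focus. So "only" rules out other settings, with the rest (agent = Samir, thing = the parcel, recipient = Yusuf) as background.
Fact (7) matches on agent = Samir, thing = the parcel, recipient = Yusuf, but has setting = in October instead. That refutes the claim.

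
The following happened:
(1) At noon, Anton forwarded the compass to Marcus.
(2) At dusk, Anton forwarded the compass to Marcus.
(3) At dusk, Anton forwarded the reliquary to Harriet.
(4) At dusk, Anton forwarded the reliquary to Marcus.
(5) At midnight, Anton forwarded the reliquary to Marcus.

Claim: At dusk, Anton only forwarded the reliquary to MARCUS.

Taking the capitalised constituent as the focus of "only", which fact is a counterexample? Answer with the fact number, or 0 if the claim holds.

3

Focus (in capitals) is "Marcus" — the recipient. "Only" excludes alternative recipients while holding fixed same agent, thing, setting (Anton / the reliquary / at dusk).
Fact (3) shares the background but differs in recipient (Harriet) — a counterexample.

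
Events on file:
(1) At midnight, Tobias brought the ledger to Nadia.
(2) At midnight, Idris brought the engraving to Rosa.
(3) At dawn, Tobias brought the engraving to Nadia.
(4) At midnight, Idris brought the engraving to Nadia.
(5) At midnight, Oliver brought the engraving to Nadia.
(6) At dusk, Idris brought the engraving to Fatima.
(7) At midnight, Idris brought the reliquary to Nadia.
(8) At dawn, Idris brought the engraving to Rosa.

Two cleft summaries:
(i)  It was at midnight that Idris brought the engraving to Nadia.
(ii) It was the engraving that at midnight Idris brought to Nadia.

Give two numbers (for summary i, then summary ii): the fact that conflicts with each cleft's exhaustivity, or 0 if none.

0, 7

(i): focus "at midnight". No fact shares same agent, thing, recipient (Idris / the engraving / Nadia) with a different setting. 0.
(ii): focus "the engraving". Looking for same agent, recipient, setting (Idris / Nadia / at midnight) with some other thing — fact (7) has the reliquary there. Refuted.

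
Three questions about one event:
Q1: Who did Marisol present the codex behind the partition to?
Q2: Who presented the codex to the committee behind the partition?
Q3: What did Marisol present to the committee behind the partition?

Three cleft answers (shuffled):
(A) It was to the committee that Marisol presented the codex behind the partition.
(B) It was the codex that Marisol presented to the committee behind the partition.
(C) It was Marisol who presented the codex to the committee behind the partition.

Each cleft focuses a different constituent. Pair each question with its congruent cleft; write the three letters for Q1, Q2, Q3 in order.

ACB

Q1 asks about the recipient; cleft (A) focuses "to the committee", which is the recipient — so Q1 → A.
Q2 asks about the subject (agent); cleft (C) focuses "Marisol", which is the subject (agent) — so Q2 → C.
Q3 asks about the direct object; cleft (B) focuses "the codex", which is the direct object — so Q3 → B.
Mapping: Q1→A, Q2→C, Q3→B.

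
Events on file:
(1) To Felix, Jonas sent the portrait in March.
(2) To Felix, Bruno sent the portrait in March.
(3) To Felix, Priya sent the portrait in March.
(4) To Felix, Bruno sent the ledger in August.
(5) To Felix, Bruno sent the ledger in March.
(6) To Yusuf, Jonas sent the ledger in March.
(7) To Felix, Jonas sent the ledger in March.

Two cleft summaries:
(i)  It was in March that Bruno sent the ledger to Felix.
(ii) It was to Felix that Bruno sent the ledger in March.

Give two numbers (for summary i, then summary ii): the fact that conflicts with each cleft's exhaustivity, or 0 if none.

Summary (i) focuses "in March" (the setting); background agent = Bruno, thing = the ledger, recipient = Felix. Fact (4) matches that background with setting = in August — refutes (i).
Summary (ii) focuses "Felix" (the recipient); background agent = Bruno, thing = the ledger, setting = in March. No fact matches that background with a different recipient, so 0.

4, 0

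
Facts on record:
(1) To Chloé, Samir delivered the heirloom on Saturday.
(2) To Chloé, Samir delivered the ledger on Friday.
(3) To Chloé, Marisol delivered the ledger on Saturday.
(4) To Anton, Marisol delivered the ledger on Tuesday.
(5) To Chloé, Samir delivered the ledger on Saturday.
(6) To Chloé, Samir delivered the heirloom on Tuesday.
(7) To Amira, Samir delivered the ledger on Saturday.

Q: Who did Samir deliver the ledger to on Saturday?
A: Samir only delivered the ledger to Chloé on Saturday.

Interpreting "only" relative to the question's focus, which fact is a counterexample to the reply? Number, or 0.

Answering "Who did ... to ...?" puts focus on the recipient — here, "Chloé".
"Only" then excludes alternative recipients while the background — agent = Samir, thing = the ledger, setting = on Saturday — is held fixed.
Fact (7) keeps agent = Samir, thing = the ledger, setting = on Saturday but has recipient = Amira; that refutes the reply.
(Fact (1) would refute a reading with focus on the thing — but that is not what the question asks.)

7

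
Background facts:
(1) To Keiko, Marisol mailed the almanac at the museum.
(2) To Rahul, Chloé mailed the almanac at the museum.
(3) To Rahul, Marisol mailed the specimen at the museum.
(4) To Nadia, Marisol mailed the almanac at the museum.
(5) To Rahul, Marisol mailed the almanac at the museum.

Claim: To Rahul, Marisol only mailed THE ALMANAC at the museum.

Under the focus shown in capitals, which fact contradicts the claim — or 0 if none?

3

The capitals mark "the almanac" as focus. So "only" rules out other things, with the rest (same agent, recipient, setting (Marisol / Rahul / at the museum)) as background.
Fact (3) matches on same agent, recipient, setting (Marisol / Rahul / at the museum), but has thing = the specimen instead. That refutes the claim.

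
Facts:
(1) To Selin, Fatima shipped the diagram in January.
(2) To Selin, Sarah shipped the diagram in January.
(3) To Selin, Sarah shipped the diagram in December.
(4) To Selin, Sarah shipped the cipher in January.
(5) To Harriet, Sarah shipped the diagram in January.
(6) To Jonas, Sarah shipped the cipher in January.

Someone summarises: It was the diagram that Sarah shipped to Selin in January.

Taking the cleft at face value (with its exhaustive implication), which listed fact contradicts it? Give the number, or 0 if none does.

Focus of the cleft: "the diagram" (the thing). Presupposed background: Sarah as agent and Selin as recipient and in January as setting.
Exhaustivity: the diagram is the only thing satisfying that background.
Fact (4) shares the background but with thing = the cipher; exhaustivity is violated.

4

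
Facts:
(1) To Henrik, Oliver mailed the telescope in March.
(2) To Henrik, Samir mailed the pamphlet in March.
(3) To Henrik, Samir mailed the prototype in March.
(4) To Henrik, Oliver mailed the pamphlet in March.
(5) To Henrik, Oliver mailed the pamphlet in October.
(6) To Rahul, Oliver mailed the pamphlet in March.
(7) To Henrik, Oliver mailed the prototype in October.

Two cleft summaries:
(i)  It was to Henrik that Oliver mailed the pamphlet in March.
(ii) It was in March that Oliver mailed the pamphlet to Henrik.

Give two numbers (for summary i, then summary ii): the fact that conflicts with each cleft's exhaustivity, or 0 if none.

(i): focus "Henrik". Looking for agent = Oliver, thing = the pamphlet, setting = in March with some other recipient — fact (6) has Rahul there. Refuted.
(ii): focus "in March". Looking for agent = Oliver, thing = the pamphlet, recipient = Henrik with some other setting — fact (5) has in October there. Refuted.

6, 5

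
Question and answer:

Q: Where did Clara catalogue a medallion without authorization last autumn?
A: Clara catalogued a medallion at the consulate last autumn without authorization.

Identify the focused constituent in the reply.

The wh-word "where" asks about the location.
In the answer, "Clara", "a medallion", "last autumn" and "without authorization" are given — repeated from the question.
The constituent filling the location gap is "at the consulate"; that is the focus and would carry nuclear stress.

at the consulate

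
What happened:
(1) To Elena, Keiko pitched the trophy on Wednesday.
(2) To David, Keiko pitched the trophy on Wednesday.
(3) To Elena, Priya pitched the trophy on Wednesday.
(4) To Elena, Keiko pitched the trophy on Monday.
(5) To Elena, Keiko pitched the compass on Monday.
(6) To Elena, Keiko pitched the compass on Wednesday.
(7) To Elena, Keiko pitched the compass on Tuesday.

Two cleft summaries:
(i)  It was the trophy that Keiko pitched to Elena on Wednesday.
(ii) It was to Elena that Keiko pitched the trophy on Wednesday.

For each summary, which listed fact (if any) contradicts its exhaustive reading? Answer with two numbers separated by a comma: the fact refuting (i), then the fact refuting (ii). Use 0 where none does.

(i): focus "the trophy". Looking for agent = Keiko, recipient = Elena, setting = on Wednesday with some other thing — fact (6) has the compass there. Refuted.
(ii): focus "Elena". Looking for agent = Keiko, thing = the trophy, setting = on Wednesday with some other recipient — fact (2) has David there. Refuted.

6, 2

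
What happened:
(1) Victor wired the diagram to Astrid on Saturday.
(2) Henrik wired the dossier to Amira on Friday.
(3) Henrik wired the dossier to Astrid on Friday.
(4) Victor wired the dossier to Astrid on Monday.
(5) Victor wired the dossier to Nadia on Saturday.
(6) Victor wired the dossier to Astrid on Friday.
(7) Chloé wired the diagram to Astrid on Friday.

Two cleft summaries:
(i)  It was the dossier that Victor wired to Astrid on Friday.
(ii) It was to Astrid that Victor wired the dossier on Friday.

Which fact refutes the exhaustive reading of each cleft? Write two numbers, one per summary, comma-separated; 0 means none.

(i): focus "the dossier". No fact shares agent = Victor, recipient = Astrid, setting = on Friday with a different thing. 0.
(ii): focus "Astrid". No fact shares agent = Victor, thing = the dossier, setting = on Friday with a different recipient. 0.

0, 0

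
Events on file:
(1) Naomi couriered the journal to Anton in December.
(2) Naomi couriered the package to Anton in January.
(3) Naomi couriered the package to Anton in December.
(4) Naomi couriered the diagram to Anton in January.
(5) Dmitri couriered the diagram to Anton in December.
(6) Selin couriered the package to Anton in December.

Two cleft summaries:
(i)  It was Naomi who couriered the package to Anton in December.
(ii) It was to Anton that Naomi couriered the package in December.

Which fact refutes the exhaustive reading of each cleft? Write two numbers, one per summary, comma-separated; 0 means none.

(i): focus "Naomi". Looking for thing = the package, recipient = Anton, setting = in December with some other agent — fact (6) has Selin there. Refuted.
(ii): focus "Anton". No fact shares agent = Naomi, thing = the package, setting = in December with a different recipient. 0.

6, 0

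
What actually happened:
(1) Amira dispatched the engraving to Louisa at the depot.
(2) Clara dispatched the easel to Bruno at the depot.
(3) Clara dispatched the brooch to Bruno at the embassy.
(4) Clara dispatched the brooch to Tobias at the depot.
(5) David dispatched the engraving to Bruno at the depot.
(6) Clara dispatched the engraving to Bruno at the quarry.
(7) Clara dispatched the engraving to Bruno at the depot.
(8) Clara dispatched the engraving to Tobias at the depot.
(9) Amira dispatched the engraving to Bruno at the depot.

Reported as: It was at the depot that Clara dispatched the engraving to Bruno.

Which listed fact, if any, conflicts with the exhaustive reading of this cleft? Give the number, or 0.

6

The cleft puts "at the depot" in focus and presupposes the open proposition with agent = Clara, thing = the engraving, recipient = Bruno.
Exhaustivity: at the depot is the only setting satisfying that background.
Fact (6) shares the background but with setting = at the quarry; exhaustivity is violated.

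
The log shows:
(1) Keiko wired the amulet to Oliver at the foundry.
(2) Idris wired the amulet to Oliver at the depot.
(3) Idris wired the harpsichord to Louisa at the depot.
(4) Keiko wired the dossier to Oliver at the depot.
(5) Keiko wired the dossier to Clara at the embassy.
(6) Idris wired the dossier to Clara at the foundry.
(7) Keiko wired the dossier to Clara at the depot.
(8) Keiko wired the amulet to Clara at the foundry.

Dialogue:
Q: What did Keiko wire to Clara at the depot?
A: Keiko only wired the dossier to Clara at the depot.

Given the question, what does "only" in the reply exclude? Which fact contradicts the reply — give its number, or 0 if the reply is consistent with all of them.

The question "What did ...?" targets the thing, so in the reply the focus falls on "the dossier".
"Only" then excludes alternative things while the background — same agent, recipient, setting (Keiko / Clara / at the depot) — is held fixed.
No listed fact shares that background with another thing. Nothing contradicts the reply.
(Fact (4) would refute a reading with focus on the recipient — but that is not what the question asks.)

0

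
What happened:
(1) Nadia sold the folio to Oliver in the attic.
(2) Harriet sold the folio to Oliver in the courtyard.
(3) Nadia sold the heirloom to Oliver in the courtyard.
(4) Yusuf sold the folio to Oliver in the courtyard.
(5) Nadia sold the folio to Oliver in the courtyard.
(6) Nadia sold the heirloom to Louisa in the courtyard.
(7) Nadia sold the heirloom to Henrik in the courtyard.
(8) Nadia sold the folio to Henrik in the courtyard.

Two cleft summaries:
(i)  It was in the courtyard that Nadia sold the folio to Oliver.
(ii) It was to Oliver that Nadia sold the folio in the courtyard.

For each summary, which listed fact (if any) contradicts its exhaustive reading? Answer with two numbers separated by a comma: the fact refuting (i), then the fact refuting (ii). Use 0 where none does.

1, 8

Summary (i) focuses "in the courtyard" (the setting); background agent = Nadia, thing = the folio, recipient = Oliver. Fact (1) matches that background with setting = in the attic — refutes (i).
Summary (ii) focuses "Oliver" (the recipient); background agent = Nadia, thing = the folio, setting = in the courtyard. Fact (8) matches that background with recipient = Henrik — refutes (ii).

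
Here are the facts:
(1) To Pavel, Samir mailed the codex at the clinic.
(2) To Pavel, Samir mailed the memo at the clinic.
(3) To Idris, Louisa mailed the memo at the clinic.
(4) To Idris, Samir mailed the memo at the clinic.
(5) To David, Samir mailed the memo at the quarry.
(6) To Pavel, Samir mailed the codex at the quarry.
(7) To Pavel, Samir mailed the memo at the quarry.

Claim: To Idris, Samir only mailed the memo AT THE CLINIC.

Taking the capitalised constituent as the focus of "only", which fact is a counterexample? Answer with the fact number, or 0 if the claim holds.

0

Focus (in capitals) is "at the clinic" — the setting. "Only" excludes alternative settings while holding fixed Samir as agent and the memo as thing and Idris as recipient.
No fact matches Samir as agent and the memo as thing and Idris as recipient with a different setting — every other fact differs on at least one backgrounded slot. So no fact refutes it.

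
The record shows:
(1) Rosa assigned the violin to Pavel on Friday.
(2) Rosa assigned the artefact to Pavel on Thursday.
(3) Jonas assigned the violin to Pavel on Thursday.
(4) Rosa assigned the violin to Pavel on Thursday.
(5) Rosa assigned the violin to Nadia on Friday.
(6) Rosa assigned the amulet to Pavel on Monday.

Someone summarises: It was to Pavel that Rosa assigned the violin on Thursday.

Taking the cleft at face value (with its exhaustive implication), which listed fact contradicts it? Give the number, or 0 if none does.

0

The cleft puts "Pavel" in focus and presupposes the open proposition with agent = Rosa, thing = the violin, setting = on Thursday.
Exhaustivity: Pavel is the only recipient satisfying that background.
No listed fact matches the background with a different recipient. Exhaustivity holds.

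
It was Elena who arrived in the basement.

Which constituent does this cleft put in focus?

Elena

In an it-cleft "It was X that/who ...", the clefted constituent X is the focus; the that/who-clause expresses the presupposed open proposition.
Here the focus is "Elena". The backgrounded (presupposed) material includes "in the basement".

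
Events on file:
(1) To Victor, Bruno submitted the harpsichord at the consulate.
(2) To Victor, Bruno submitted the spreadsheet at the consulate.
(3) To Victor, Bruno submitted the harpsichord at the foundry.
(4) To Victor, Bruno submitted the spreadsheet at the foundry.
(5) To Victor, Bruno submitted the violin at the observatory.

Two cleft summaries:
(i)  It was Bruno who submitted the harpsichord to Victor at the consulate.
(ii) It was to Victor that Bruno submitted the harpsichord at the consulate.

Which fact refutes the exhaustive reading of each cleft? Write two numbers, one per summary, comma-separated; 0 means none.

0, 0

(i): focus "Bruno". No fact shares the harpsichord as thing and Victor as recipient and at the consulate as setting with a different agent. 0.
(ii): focus "Victor". No fact shares Bruno as agent and the harpsichord as thing and at the consulate as setting with a different recipient. 0.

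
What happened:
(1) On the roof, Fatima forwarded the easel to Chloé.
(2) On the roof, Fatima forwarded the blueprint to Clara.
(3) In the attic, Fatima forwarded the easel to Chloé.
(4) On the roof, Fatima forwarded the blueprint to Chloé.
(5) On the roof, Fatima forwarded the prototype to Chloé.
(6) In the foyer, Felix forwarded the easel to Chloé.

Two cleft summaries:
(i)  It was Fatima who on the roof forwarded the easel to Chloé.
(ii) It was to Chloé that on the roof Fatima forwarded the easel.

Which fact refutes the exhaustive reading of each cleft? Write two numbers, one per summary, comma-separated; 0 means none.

0, 0

(i): focus "Fatima". No fact shares thing = the easel, recipient = Chloé, setting = on the roof with a different agent. 0.
(ii): focus "Chloé". No fact shares agent = Fatima, thing = the easel, setting = on the roof with a different recipient. 0.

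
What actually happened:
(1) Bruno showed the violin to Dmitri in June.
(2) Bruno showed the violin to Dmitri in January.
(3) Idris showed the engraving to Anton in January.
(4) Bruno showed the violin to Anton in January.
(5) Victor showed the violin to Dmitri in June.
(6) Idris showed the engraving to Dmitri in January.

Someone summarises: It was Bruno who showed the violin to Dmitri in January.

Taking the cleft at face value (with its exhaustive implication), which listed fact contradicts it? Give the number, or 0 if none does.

0

The cleft puts "Bruno" in focus and presupposes the open proposition with the violin as thing and Dmitri as recipient and in January as setting.
Exhaustivity: Bruno is the only agent satisfying that background.
No listed fact matches the background with a different agent. Exhaustivity holds.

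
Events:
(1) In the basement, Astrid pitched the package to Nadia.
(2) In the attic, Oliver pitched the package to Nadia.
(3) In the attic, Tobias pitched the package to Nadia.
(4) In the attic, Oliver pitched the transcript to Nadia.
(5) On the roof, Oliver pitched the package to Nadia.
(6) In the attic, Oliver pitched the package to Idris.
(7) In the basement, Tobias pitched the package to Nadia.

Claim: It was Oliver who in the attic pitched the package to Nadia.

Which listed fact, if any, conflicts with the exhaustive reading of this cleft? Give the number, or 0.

Focus of the cleft: "Oliver" (the agent). Presupposed background: the package as thing and Nadia as recipient and in the attic as setting.
Exhaustivity: Oliver is the only agent satisfying that background.
But fact (3) also has the package as thing and Nadia as recipient and in the attic as setting, with agent = Tobias — so the exhaustive reading fails.

3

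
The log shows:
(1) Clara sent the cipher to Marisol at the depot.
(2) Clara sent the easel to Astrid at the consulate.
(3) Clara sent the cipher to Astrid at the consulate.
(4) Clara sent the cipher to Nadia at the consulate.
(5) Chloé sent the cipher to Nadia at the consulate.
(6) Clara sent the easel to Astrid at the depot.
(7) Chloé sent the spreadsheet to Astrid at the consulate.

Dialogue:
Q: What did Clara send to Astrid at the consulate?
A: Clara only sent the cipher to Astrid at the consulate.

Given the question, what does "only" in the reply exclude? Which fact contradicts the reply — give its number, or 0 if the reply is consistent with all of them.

Answering "What did ...?" puts focus on the thing — here, "the cipher".
So "only" ranges over things; the rest (Clara as agent and Astrid as recipient and at the consulate as setting) is presupposed.
Fact (2) keeps Clara as agent and Astrid as recipient and at the consulate as setting but has thing = the easel; that refutes the reply.
(Fact (4) would refute a reading with focus on the recipient — but that is not what the question asks.)

2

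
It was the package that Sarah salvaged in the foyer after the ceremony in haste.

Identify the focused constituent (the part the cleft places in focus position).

In an it-cleft "It was X that/who ...", the clefted constituent X is the focus; the that/who-clause expresses the presupposed open proposition.
Here the focus is "the package". The backgrounded (presupposed) material includes "Sarah", "after the ceremony", "in haste" and "in the foyer".

the package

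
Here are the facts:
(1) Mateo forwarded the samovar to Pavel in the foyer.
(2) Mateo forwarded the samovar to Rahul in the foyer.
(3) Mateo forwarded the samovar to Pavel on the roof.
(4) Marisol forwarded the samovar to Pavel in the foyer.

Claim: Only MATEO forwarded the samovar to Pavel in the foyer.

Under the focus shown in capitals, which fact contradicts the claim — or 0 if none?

The capitals mark "Mateo" as focus. So "only" rules out other agents, with the rest (same thing, recipient, setting (the samovar / Pavel / in the foyer)) as background.
Fact (4) shares the background but differs in agent (Marisol) — a counterexample.

4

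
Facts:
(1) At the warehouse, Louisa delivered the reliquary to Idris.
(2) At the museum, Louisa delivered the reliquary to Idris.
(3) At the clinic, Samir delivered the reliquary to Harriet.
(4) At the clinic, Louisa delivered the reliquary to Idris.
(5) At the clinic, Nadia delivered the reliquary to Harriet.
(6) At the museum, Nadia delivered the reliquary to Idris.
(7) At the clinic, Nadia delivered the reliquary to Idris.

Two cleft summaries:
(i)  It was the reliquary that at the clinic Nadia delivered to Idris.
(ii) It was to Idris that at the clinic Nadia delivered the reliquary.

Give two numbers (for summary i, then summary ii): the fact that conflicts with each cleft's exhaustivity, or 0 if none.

0, 5

Summary (i) focuses "the reliquary" (the thing); background agent = Nadia, recipient = Idris, setting = at the clinic. No fact matches that background with a different thing, so 0.
Summary (ii) focuses "Idris" (the recipient); background agent = Nadia, thing = the reliquary, setting = at the clinic. Fact (5) matches that background with recipient = Harriet — refutes (ii).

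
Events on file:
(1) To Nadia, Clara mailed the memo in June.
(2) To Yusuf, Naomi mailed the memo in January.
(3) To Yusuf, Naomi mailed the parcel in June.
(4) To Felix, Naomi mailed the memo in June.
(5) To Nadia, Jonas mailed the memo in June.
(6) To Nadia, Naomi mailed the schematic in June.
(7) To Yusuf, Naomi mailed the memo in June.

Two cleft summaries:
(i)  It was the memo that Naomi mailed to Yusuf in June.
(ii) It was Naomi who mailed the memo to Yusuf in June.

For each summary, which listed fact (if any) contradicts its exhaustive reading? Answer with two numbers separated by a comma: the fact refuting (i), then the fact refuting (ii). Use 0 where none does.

3, 0

(i): focus "the memo". Looking for same agent, recipient, setting (Naomi / Yusuf / in June) with some other thing — fact (3) has the parcel there. Refuted.
(ii): focus "Naomi". No fact shares same thing, recipient, setting (the memo / Yusuf / in June) with a different agent. 0.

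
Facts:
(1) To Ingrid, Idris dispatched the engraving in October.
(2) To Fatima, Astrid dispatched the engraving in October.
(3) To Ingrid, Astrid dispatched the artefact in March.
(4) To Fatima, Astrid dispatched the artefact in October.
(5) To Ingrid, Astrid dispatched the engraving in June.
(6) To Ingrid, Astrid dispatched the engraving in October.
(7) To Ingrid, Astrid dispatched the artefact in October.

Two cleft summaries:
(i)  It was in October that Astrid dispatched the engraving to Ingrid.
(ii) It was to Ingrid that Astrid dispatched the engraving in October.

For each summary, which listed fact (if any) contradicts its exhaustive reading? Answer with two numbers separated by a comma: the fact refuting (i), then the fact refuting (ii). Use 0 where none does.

5, 2

(i): focus "in October". Looking for same agent, thing, recipient (Astrid / the engraving / Ingrid) with some other setting — fact (5) has in June there. Refuted.
(ii): focus "Ingrid". Looking for same agent, thing, setting (Astrid / the engraving / in October) with some other recipient — fact (2) has Fatima there. Refuted.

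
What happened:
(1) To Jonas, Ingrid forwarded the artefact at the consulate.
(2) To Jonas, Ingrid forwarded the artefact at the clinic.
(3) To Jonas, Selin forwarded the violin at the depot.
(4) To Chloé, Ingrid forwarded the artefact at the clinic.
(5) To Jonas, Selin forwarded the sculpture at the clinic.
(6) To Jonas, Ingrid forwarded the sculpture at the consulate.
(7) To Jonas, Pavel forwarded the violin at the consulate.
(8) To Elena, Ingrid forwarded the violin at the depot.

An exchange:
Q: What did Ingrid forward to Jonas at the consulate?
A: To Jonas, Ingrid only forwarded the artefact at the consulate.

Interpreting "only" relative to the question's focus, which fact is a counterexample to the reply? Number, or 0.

Answering "What did ...?" puts focus on the thing — here, "the artefact".
So "only" ranges over things; the rest (Ingrid as agent and Jonas as recipient and at the consulate as setting) is presupposed.
Fact (6) keeps Ingrid as agent and Jonas as recipient and at the consulate as setting but has thing = the sculpture; that refutes the reply.
(Fact (2) would refute a reading with focus on the setting — but that is not what the question asks.)

6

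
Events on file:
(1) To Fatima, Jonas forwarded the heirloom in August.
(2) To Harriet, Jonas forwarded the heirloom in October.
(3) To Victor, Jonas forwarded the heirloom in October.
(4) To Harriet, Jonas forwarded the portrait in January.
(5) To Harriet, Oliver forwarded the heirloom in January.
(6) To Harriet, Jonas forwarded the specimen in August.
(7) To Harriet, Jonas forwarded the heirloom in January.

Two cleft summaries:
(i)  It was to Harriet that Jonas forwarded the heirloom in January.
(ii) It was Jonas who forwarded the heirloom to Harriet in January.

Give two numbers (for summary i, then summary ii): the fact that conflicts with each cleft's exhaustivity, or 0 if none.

0, 5

Summary (i) focuses "Harriet" (the recipient); background agent = Jonas, thing = the heirloom, setting = in January. No fact matches that background with a different recipient, so 0.
Summary (ii) focuses "Jonas" (the agent); background thing = the heirloom, recipient = Harriet, setting = in January. Fact (5) matches that background with agent = Oliver — refutes (ii).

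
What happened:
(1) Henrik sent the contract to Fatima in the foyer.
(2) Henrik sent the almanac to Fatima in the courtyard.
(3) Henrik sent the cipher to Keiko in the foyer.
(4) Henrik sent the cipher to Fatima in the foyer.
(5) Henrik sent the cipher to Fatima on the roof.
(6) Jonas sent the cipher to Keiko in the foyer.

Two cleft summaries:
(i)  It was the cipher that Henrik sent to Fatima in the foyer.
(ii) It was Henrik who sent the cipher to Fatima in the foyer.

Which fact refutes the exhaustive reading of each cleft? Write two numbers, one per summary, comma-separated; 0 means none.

(i): focus "the cipher". Looking for agent = Henrik, recipient = Fatima, setting = in the foyer with some other thing — fact (1) has the contract there. Refuted.
(ii): focus "Henrik". No fact shares thing = the cipher, recipient = Fatima, setting = in the foyer with a different agent. 0.

1, 0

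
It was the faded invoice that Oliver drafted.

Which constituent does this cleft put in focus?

the faded invoice

In an it-cleft "It was X that/who ...", the clefted constituent X is the focus; the that/who-clause expresses the presupposed open proposition.
Here the focus is "the faded invoice". The backgrounded (presupposed) material includes "Oliver".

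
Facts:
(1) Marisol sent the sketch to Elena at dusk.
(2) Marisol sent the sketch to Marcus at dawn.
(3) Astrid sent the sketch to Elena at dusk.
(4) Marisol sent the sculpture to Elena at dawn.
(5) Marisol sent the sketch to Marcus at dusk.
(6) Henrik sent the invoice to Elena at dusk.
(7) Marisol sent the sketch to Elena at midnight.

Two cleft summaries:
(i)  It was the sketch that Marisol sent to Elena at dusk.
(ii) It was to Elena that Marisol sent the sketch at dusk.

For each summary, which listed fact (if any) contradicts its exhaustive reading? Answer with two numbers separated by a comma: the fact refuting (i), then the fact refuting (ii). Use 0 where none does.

0, 5

(i): focus "the sketch". No fact shares Marisol as agent and Elena as recipient and at dusk as setting with a different thing. 0.
(ii): focus "Elena". Looking for Marisol as agent and the sketch as thing and at dusk as setting with some other recipient — fact (5) has Marcus there. Refuted.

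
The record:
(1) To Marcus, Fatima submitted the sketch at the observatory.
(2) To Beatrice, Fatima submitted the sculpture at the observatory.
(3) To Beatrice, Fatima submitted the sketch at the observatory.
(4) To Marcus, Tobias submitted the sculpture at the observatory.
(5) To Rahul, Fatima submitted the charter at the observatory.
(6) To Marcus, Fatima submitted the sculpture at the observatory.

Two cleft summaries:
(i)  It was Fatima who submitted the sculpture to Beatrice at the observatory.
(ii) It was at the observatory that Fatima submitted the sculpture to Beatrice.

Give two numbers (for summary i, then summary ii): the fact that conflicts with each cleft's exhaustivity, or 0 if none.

0, 0

(i): focus "Fatima". No fact shares same thing, recipient, setting (the sculpture / Beatrice / at the observatory) with a different agent. 0.
(ii): focus "at the observatory". No fact shares same agent, thing, recipient (Fatima / the sculpture / Beatrice) with a different setting. 0.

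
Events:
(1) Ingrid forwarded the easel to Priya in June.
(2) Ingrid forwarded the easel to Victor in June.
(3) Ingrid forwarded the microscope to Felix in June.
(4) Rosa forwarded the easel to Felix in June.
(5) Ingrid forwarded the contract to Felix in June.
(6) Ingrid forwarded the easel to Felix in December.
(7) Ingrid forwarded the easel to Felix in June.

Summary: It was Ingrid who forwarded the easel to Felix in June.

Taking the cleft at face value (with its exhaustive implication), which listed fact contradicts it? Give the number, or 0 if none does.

The cleft puts "Ingrid" in focus and presupposes the open proposition with same thing, recipient, setting (the easel / Felix / in June).
Exhaustivity: Ingrid is the only agent satisfying that background.
Fact (4) shares the background but with agent = Rosa; exhaustivity is violated.

4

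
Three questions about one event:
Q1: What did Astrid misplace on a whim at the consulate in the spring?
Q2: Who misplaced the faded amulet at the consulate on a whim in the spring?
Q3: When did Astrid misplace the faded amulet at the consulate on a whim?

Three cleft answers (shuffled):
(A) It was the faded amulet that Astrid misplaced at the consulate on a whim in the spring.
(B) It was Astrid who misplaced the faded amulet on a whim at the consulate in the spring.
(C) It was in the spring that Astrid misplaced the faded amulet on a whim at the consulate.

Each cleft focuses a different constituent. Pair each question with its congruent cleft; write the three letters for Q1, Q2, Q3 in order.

ABC

Q1 asks about the direct object; cleft (A) focuses "the faded amulet", which is the direct object — so Q1 → A.
Q2 asks about the subject (agent); cleft (B) focuses "Astrid", which is the subject (agent) — so Q2 → B.
Q3 asks about the time; cleft (C) focuses "in the spring", which is the time — so Q3 → C.
Mapping: Q1→A, Q2→B, Q3→C.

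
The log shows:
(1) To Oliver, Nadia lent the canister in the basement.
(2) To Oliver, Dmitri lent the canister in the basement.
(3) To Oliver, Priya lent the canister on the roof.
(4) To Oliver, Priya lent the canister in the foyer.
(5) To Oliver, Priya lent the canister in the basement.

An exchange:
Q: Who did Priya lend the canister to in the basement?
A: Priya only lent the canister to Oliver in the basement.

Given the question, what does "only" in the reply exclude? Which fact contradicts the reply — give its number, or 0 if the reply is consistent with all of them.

Answering "Who did ... to ...?" puts focus on the recipient — here, "Oliver".
So "only" ranges over recipients; the rest (same agent, thing, setting (Priya / the canister / in the basement)) is presupposed.
No listed fact shares that background with another recipient. Nothing contradicts the reply.
(Fact (3) would refute a reading with focus on the setting — but that is not what the question asks.)

0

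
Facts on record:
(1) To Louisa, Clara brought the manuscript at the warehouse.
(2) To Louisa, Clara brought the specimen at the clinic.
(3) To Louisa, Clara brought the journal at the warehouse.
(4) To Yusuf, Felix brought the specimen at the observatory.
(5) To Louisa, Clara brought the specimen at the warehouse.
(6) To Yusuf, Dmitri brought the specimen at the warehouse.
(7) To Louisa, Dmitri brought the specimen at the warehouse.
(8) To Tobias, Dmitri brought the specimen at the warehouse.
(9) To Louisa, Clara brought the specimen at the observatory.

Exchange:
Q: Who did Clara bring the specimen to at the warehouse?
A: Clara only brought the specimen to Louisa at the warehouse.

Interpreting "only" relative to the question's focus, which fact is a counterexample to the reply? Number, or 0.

0

The question "Who did ... to ...?" targets the recipient, so in the reply the focus falls on "Louisa".
"Only" then excludes alternative recipients while the background — agent = Clara, thing = the specimen, setting = at the warehouse — is held fixed.
No listed fact shares that background with another recipient. Nothing contradicts the reply.
(Fact (1) would refute a reading with focus on the thing — but that is not what the question asks.)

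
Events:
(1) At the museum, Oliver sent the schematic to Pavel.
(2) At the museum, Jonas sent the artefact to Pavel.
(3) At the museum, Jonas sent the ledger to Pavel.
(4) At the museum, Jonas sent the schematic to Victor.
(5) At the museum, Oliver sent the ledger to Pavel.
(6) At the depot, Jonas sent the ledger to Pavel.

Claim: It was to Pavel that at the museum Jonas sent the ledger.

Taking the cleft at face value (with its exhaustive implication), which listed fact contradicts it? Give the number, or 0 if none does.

Focus of the cleft: "Pavel" (the recipient). Presupposed background: agent = Jonas, thing = the ledger, setting = at the museum.
Exhaustivity: Pavel is the only recipient satisfying that background.
No listed fact matches the background with a different recipient. Exhaustivity holds.

0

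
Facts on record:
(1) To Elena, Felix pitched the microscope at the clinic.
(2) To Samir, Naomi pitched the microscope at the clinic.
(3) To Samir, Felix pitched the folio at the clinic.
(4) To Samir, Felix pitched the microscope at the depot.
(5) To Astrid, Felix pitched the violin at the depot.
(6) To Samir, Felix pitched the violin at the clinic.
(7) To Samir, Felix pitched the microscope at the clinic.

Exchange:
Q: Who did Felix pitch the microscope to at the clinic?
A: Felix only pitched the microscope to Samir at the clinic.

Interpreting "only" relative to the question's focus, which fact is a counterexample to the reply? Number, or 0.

1

Answering "Who did ... to ...?" puts focus on the recipient — here, "Samir".
So "only" ranges over recipients; the rest (same agent, thing, setting (Felix / the microscope / at the clinic)) is presupposed.
Fact (1) shares the background with a different recipient (Elena) — counterexample.
(Fact (4) would refute a reading with focus on the setting — but that is not what the question asks.)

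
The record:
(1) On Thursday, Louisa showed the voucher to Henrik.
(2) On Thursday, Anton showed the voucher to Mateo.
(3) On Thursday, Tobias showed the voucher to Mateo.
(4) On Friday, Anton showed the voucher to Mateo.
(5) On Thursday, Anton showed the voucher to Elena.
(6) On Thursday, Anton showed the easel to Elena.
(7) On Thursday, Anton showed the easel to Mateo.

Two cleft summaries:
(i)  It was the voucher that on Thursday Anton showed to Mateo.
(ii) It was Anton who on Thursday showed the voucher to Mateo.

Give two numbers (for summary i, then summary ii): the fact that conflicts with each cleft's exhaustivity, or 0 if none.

7, 3

(i): focus "the voucher". Looking for same agent, recipient, setting (Anton / Mateo / on Thursday) with some other thing — fact (7) has the easel there. Refuted.
(ii): focus "Anton". Looking for same thing, recipient, setting (the voucher / Mateo / on Thursday) with some other agent — fact (3) has Tobias there. Refuted.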